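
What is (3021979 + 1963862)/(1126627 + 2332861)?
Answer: 4985841/3459488 ≈ 1.4412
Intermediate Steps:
(3021979 + 1963862)/(1126627 + 2332861) = 4985841/3459488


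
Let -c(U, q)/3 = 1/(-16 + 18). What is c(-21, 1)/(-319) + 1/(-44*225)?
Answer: 1321/287100 ≈ 0.0046012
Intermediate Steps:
c(U, q) = -3/2 (c(U, q) = -3/(-16 + 18) = -3/2)
c(-21, 1)/(-319) + 1/(-44*225) = -3/2/(-319) + 1/(-44*225) = -3/2*(-1/319) - 1/44*1/225 = 3/638 - 1/9900 = 1321/287100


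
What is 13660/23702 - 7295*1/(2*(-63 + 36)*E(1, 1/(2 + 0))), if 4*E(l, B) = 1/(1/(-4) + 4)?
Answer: 432388165/213318 ≈ 2027.0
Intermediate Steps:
E(l, B) = 1/15 (E(l, B) = 1/(4*(1/(-4) + 4)) = 1/(4*(-¼ + 4)) = 1/(4*(15/4)) = (¼)*(4/15) = 1/15)
13660/23702 - 7295*1/(2*(-63 + 36)*E(1, 1/(2 + 0))) = 13660/23702 - 7295*15/(2*(-63 + 36)) = 13660*(1/23702) - 7295/(-2/15*(-1)*(-27)) = 6830/11851 - 7295/((2/15)*(-27)) = 6830/11851 - 7295/(-18/5) = 6830/11851 - 7295*(-5/18) = 6830/11851 + 36475/18 = 432388165/213318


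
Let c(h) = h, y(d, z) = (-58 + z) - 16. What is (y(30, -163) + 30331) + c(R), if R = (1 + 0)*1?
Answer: 30095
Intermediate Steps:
R = 1 (R = 1*1 = 1)
y(d, z) = -74 + z
(y(30, -163) + 30331) + c(R) = ((-74 - 163) + 30331) + 1 = (-237 + 30331) + 1 = 30094 + 1 = 30095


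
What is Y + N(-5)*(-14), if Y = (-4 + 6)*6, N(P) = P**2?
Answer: -338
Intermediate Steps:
Y = 12 (Y = 2*6 = 12)
Y + N(-5)*(-14) = 12 + (-5)**2*(-14) = 12 + 25*(-14) = 12 - 350 = -338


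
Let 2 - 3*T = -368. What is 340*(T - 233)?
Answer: -111860/3 ≈ -37287.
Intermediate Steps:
T = 370/3 (T = ⅔ - ⅓*(-368) = ⅔ + 368/3 = 370/3 ≈ 123.33)
340*(T - 233) = 340*(370/3 - 233) = 340*(-329/3) = -111860/3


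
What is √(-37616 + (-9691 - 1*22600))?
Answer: I*√69907 ≈ 264.4*I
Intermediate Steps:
√(-37616 + (-9691 - 1*22600)) = √(-37616 + (-9691 - 22600)) = √(-37616 - 32291) = √(-69907) = I*√69907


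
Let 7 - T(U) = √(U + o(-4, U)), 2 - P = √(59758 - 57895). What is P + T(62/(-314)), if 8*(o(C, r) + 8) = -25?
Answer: 9 - 9*√23 - I*√4465394/628 ≈ -34.162 - 3.3649*I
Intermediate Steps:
o(C, r) = -89/8 (o(C, r) = -8 + (⅛)*(-25) = -8 - 25/8 = -89/8)
P = 2 - 9*√23 (P = 2 - √(59758 - 57895) = 2 - √1863 = 2 - 9*√23 ≈ -41.162)
T(U) = 7 - √(-89/8 + U) (T(U) = 7 - √(U - 89/8) = 7 - √(-89/8 + U))
P + T(62/(-314)) = (2 - 9*√23) + (7 - √(-178 + 16*(62/(-314)))/4) = (2 - 9*√23) + (7 - √(-178 + 16*(62*(-1/314)))/4) = (2 - 9*√23) + (7 - √(-178 + 16*(-31/157))/4) = (2 - 9*√23) + (7 - √(-178 - 496/157)/4) = (2 - 9*√23) + (7 - I*√4465394/628) = 9 - 9*√23 - I*√4465394/628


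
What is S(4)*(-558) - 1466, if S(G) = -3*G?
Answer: 5230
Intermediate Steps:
S(4)*(-558) - 1466 = -3*4*(-558) - 1466 = -12*(-558) - 1466 = 6696 - 1466 = 5230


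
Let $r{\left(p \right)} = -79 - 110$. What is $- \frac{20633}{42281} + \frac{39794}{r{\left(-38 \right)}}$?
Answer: $- \frac{1686429751}{7991109} \approx -211.04$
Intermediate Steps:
$r{\left(p \right)} = -189$
$- \frac{20633}{42281} + \frac{39794}{r{\left(-38 \right)}} = - \frac{20633}{42281} + \frac{39794}{-189} = \left(-20633\right) \frac{1}{42281} + 39794 \left(- \frac{1}{189}\right) = - \frac{20633}{42281} - \frac{39794}{189} = - \frac{1686429751}{7991109}$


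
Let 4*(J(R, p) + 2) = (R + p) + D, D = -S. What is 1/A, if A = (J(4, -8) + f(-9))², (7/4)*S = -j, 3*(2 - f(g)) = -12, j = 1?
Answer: 49/484 ≈ 0.10124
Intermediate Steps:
f(g) = 6 (f(g) = 2 - ⅓*(-12) = 2 + 4 = 6)
S = -4/7 (S = 4*(-1*1)/7 = (4/7)*(-1) = -4/7 ≈ -0.57143)
D = 4/7 (D = -1*(-4/7) = 4/7 ≈ 0.57143)
J(R, p) = -13/7 + R/4 + p/4 (J(R, p) = -2 + ((R + p) + 4/7)/4 = -2 + (4/7 + R + p)/4 = -2 + (⅐ + R/4 + p/4) = -13/7 + R/4 + p/4)
A = 484/49 (A = ((-13/7 + (¼)*4 + (¼)*(-8)) + 6)² = ((-13/7 + 1 - 2) + 6)² = (-20/7 + 6)² = (22/7)² = 484/49 ≈ 9.8775)
1/A = 1/(484/49) = 49/484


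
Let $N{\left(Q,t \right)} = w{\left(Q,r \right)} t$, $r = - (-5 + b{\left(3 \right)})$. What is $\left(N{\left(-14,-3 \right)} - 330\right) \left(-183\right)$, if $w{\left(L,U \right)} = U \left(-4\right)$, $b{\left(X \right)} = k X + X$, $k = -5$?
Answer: $23058$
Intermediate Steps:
$b{\left(X \right)} = - 4 X$ ($b{\left(X \right)} = - 5 X + X = - 4 X$)
$r = 17$ ($r = - (-5 - 12) = \left(-1\right) \left(-17\right) = 17$)
$w{\left(L,U \right)} = - 4 U$
$N{\left(Q,t \right)} = - 68 t$ ($N{\left(Q,t \right)} = \left(-4\right) 17 t = - 68 t$)
$\left(N{\left(-14,-3 \right)} - 330\right) \left(-183\right) = \left(\left(-68\right) \left(-3\right) - 330\right) \left(-183\right) = \left(204 - 330\right) \left(-183\right) = \left(-126\right) \left(-183\right) = 23058$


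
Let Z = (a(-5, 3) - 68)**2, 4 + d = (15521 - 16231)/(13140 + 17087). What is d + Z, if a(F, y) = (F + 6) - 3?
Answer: 147990682/30227 ≈ 4896.0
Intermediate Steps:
d = -121618/30227 (d = -4 + (15521 - 16231)/(13140 + 17087) = -4 - 710/30227 = -121618/30227 ≈ -4.0235)
a(F, y) = 3 + F (a(F, y) = (6 + F) - 3 = 3 + F)
Z = 4900 (Z = ((3 - 5) - 68)**2 = (-2 - 68)**2 = (-70)**2 = 4900)
d + Z = -121618/30227 + 4900 = 147990682/30227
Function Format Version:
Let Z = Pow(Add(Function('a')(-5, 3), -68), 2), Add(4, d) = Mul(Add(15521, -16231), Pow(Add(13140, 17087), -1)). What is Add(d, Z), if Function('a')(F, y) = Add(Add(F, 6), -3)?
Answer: Rational(147990682, 30227) ≈ 4896.0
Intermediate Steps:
d = Rational(-121618, 30227) (d = Add(-4, Mul(Add(15521, -16231), Pow(Add(13140, 17087), -1))) = Add(-4, Mul(-710, Pow(30227, -1))) = Add(-4, Mul(-710, Rational(1, 30227))) = Add(-4, Rational(-710, 30227)) = Rational(-121618, 30227) ≈ -4.0235)
Function('a')(F, y) = Add(3, F) (Function('a')(F, y) = Add(Add(6, F), -3) = Add(3, F))
Z = 4900 (Z = Pow(Add(Add(3, -5), -68), 2) = Pow(Add(-2, -68), 2) = Pow(-70, 2) = 4900)
Add(d, Z) = Add(Rational(-121618, 30227), 4900) = Rational(147990682, 30227)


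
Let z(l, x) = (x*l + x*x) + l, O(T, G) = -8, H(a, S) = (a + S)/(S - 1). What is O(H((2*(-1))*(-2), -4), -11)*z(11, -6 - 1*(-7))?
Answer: -184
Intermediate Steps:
H(a, S) = (S + a)/(-1 + S)
z(l, x) = l + x² + l*x (z(l, x) = (l*x + x²) + l = (x² + l*x) + l = l + x² + l*x)
O(H((2*(-1))*(-2), -4), -11)*z(11, -6 - 1*(-7)) = -8*(11 + (-6 - 1*(-7))² + 11*(-6 - 1*(-7))) = -8*(11 + (-6 + 7)² + 11*(-6 + 7)) = -8*(11 + 1² + 11*1) = -8*(11 + 1 + 11) = -8*23 = -184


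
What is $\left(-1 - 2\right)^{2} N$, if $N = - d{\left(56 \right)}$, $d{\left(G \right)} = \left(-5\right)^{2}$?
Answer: $-225$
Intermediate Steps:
$d{\left(G \right)} = 25$
$N = -25$ ($N = \left(-1\right) 25 = -25$)
$\left(-1 - 2\right)^{2} N = \left(-1 - 2\right)^{2} \left(-25\right) = \left(-3\right)^{2} \left(-25\right) = 9 \left(-25\right) = -225$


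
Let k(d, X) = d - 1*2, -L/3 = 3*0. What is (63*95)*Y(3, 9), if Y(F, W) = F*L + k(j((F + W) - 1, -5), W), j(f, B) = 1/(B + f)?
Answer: -21945/2 ≈ -10973.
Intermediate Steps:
L = 0 (L = -9*0 = -3*0 = 0)
k(d, X) = -2 + d (k(d, X) = d - 2 = -2 + d)
Y(F, W) = -2 + 1/(-6 + F + W) (Y(F, W) = F*0 + (-2 + 1/(-5 + ((F + W) - 1))) = 0 + (-2 + 1/(-5 + (-1 + F + W))) = 0 + (-2 + 1/(-6 + F + W)) = -2 + 1/(-6 + F + W))
(63*95)*Y(3, 9) = (63*95)*((13 - 2*3 - 2*9)/(-6 + 3 + 9)) = 5985*((13 - 6 - 18)/6) = 5985*((1/6)*(-11)) = 5985*(-11/6) = -21945/2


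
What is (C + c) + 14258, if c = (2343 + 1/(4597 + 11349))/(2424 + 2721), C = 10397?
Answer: 2022787062829/82042170 ≈ 24655.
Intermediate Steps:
c = 37361479/82042170 (c = (2343 + 1/15946)/5145 = (2343 + 1/15946)*(1/5145) = (37361479/15946)*(1/5145) = 37361479/82042170 ≈ 0.45539)
(C + c) + 14258 = (10397 + 37361479/82042170) + 14258 = 853029802969/82042170 + 14258 = 2022787062829/82042170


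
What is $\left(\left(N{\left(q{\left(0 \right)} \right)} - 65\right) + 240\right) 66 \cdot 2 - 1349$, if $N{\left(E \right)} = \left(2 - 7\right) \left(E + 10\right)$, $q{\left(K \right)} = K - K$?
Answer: $15151$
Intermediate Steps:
$q{\left(K \right)} = 0$
$N{\left(E \right)} = -50 - 5 E$ ($N{\left(E \right)} = - 5 \left(10 + E\right) = -50 - 5 E$)
$\left(\left(N{\left(q{\left(0 \right)} \right)} - 65\right) + 240\right) 66 \cdot 2 - 1349 = \left(\left(\left(-50 - 0\right) - 65\right) + 240\right) 66 \cdot 2 - 1349 = \left(\left(\left(-50 + 0\right) - 65\right) + 240\right) 132 - 1349 = \left(\left(-50 - 65\right) + 240\right) 132 - 1349 = \left(-115 + 240\right) 132 - 1349 = 125 \cdot 132 - 1349 = 16500 - 1349 = 15151$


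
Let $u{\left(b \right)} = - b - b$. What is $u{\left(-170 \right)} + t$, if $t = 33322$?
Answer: $33662$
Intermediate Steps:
$u{\left(b \right)} = - 2 b$
$u{\left(-170 \right)} + t = \left(-2\right) \left(-170\right) + 33322 = 340 + 33322 = 33662$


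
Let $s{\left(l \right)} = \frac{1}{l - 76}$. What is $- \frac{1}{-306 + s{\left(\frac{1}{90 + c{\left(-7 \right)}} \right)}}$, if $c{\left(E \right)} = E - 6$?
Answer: $\frac{5851}{1790483} \approx 0.0032678$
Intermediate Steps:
$c{\left(E \right)} = -6 + E$ ($c{\left(E \right)} = E - 6 = -6 + E$)
$s{\left(l \right)} = \frac{1}{-76 + l}$
$- \frac{1}{-306 + s{\left(\frac{1}{90 + c{\left(-7 \right)}} \right)}} = - \frac{1}{-306 + \frac{1}{-76 + \frac{1}{90 - 13}}} = - \frac{1}{-306 + \frac{1}{-76 + \frac{1}{77}}} = - \frac{1}{-306 + \frac{1}{- \frac{5851}{77}}} = - \frac{1}{-306 - \frac{77}{5851}} = - \frac{1}{- \frac{1790483}{5851}} = \left(-1\right) \left(- \frac{5851}{1790483}\right) = \frac{5851}{1790483}$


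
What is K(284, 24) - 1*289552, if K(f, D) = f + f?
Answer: -288984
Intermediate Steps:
K(f, D) = 2*f
K(284, 24) - 1*289552 = 2*284 - 1*289552 = 568 - 289552 = -288984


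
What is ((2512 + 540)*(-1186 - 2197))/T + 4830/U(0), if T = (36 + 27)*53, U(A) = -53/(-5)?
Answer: -1257638/477 ≈ -2636.6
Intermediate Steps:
U(A) = 53/5 (U(A) = -53*(-1/5) = 53/5)
T = 3339 (T = 63*53 = 3339)
((2512 + 540)*(-1186 - 2197))/T + 4830/U(0) = ((2512 + 540)*(-1186 - 2197))/3339 + 4830/(53/5) = (3052*(-3383))*(1/3339) + 4830*(5/53) = -10324916*1/3339 + 24150/53 = -1474988/477 + 24150/53 = -1257638/477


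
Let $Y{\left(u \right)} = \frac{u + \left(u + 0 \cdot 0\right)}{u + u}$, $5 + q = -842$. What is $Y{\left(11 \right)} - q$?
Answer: $848$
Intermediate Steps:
$q = -847$ ($q = -5 - 842 = -847$)
$Y{\left(u \right)} = 1$ ($Y{\left(u \right)} = \frac{u + \left(u + 0\right)}{2 u} = \left(u + u\right) \frac{1}{2 u} = 2 u \frac{1}{2 u} = 1$)
$Y{\left(11 \right)} - q = 1 - -847 = 1 + 847 = 848$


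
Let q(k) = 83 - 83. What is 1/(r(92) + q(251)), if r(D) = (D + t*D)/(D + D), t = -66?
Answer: -2/65 ≈ -0.030769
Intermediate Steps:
q(k) = 0
r(D) = -65/2 (r(D) = (D - 66*D)/(D + D) = (-65*D)/((2*D)) = (-65*D)*(1/(2*D)) = -65/2)
1/(r(92) + q(251)) = 1/(-65/2 + 0) = 1/(-65/2) = -2/65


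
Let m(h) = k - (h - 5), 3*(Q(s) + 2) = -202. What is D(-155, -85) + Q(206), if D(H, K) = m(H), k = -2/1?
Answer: 266/3 ≈ 88.667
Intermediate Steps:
Q(s) = -208/3 (Q(s) = -2 + (⅓)*(-202) = -2 - 202/3 = -208/3)
k = -2 (k = -2*1 = -2)
m(h) = 3 - h (m(h) = -2 - (h - 5) = -2 - (-5 + h) = -2 + (5 - h) = 3 - h)
D(H, K) = 3 - H
D(-155, -85) + Q(206) = (3 - 1*(-155)) - 208/3 = (3 + 155) - 208/3 = 158 - 208/3 = 266/3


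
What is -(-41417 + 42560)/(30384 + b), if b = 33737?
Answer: -1143/64121 ≈ -0.017826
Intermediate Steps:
-(-41417 + 42560)/(30384 + b) = -(-41417 + 42560)/(30384 + 33737) = -1143/64121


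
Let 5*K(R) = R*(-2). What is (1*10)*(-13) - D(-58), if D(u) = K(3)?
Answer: -644/5 ≈ -128.80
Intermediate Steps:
K(R) = -2*R/5 (K(R) = (R*(-2))/5 = (-2*R)/5 = -2*R/5)
D(u) = -6/5 (D(u) = -⅖*3 = -6/5)
(1*10)*(-13) - D(-58) = (1*10)*(-13) - 1*(-6/5) = 10*(-13) + 6/5 = -130 + 6/5 = -644/5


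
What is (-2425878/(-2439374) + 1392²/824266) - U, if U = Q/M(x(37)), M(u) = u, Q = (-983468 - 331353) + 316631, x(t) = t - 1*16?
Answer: 23895177933799161/502673262371 ≈ 47536.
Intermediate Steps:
x(t) = -16 + t (x(t) = t - 16 = -16 + t)
Q = -998190 (Q = -1314821 + 316631 = -998190)
U = -332730/7 (U = -998190/(-16 + 37) = -998190/21 = -998190*1/21 = -332730/7 ≈ -47533.)
(-2425878/(-2439374) + 1392²/824266) - U = (-2425878/(-2439374) + 1392²/824266) - 1*(-332730/7) = (-2425878*(-1/2439374) + 1937664*(1/824266)) + 332730/7 = (173277/174241 + 968832/412133) + 332730/7 = 240223426353/71810466053 + 332730/7 = 23895177933799161/502673262371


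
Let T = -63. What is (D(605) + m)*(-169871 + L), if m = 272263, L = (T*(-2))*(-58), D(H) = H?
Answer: -48346479372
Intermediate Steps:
L = -7308 (L = -63*(-2)*(-58) = 126*(-58) = -7308)
(D(605) + m)*(-169871 + L) = (605 + 272263)*(-169871 - 7308) = 272868*(-177179) = -48346479372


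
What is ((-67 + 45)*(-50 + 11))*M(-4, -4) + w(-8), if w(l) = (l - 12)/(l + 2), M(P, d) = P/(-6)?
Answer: 1726/3 ≈ 575.33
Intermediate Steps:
M(P, d) = -P/6 (M(P, d) = P*(-⅙) = -P/6)
w(l) = (-12 + l)/(2 + l)
((-67 + 45)*(-50 + 11))*M(-4, -4) + w(-8) = ((-67 + 45)*(-50 + 11))*(-⅙*(-4)) + (-12 - 8)/(2 - 8) = -22*(-39)*(⅔) - 20/(-6) = 858*(⅔) - ⅙*(-20) = 572 + 10/3 = 1726/3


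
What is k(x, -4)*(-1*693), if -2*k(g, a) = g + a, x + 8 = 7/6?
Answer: -15015/4 ≈ -3753.8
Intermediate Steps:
x = -41/6 (x = -8 + 7/6 = -41/6 ≈ -6.8333)
k(g, a) = -a/2 - g/2 (k(g, a) = -(g + a)/2 = -(a + g)/2 = -a/2 - g/2)
k(x, -4)*(-1*693) = (-1/2*(-4) - 1/2*(-41/6))*(-1*693) = (2 + 41/12)*(-693) = (65/12)*(-693) = -15015/4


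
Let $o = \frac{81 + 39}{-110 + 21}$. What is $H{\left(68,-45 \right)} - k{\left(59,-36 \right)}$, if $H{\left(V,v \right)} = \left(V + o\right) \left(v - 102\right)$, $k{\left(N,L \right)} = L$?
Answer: $- \frac{868800}{89} \approx -9761.8$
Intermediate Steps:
$o = - \frac{120}{89}$ ($o = \frac{120}{-89} = 120 \left(- \frac{1}{89}\right) = - \frac{120}{89} \approx -1.3483$)
$H{\left(V,v \right)} = \left(-102 + v\right) \left(- \frac{120}{89} + V\right)$ ($H{\left(V,v \right)} = \left(V - \frac{120}{89}\right) \left(v - 102\right) = \left(- \frac{120}{89} + V\right) \left(-102 + v\right) = \left(-102 + v\right) \left(- \frac{120}{89} + V\right)$)
$H{\left(68,-45 \right)} - k{\left(59,-36 \right)} = \left(\frac{12240}{89} - 6936 - - \frac{5400}{89} + 68 \left(-45\right)\right) - -36 = \left(\frac{12240}{89} - 6936 + \frac{5400}{89} - 3060\right) + 36 = - \frac{872004}{89} + 36 = - \frac{868800}{89}$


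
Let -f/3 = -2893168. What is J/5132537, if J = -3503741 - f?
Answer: -12183245/5132537 ≈ -2.3737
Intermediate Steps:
f = 8679504 (f = -3*(-2893168) = 8679504)
J = -12183245 (J = -3503741 - 1*8679504 = -3503741 - 8679504 = -12183245)
J/5132537 = -12183245/5132537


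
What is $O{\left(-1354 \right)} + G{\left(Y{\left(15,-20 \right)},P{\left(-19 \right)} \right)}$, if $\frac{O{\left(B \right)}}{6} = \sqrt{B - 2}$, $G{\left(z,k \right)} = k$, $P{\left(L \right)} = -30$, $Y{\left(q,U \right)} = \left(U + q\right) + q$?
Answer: $-30 + 12 i \sqrt{339} \approx -30.0 + 220.94 i$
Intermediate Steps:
$Y{\left(q,U \right)} = U + 2 q$
$O{\left(B \right)} = 6 \sqrt{-2 + B}$ ($O{\left(B \right)} = 6 \sqrt{B - 2} = 6 \sqrt{-2 + B}$)
$O{\left(-1354 \right)} + G{\left(Y{\left(15,-20 \right)},P{\left(-19 \right)} \right)} = 6 \sqrt{-2 - 1354} - 30 = 6 \sqrt{-1356} - 30 = 6 \cdot 2 i \sqrt{339} - 30 = 12 i \sqrt{339} - 30 = -30 + 12 i \sqrt{339}$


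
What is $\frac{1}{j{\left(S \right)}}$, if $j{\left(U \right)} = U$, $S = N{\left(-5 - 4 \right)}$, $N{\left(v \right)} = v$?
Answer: $- \frac{1}{9} \approx -0.11111$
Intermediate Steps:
$S = -9$ ($S = -5 - 4 = -9$)
$\frac{1}{j{\left(S \right)}} = \frac{1}{-9} = - \frac{1}{9}$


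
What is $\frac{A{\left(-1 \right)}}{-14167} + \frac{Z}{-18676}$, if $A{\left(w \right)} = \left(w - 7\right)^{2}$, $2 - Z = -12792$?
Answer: $- \frac{91223931}{132291446} \approx -0.68957$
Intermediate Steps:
$Z = 12794$ ($Z = 2 - -12792 = 2 + 12792 = 12794$)
$A{\left(w \right)} = \left(-7 + w\right)^{2}$
$\frac{A{\left(-1 \right)}}{-14167} + \frac{Z}{-18676} = \frac{\left(-7 - 1\right)^{2}}{-14167} + \frac{12794}{-18676} = \left(-8\right)^{2} \left(- \frac{1}{14167}\right) + 12794 \left(- \frac{1}{18676}\right) = 64 \left(- \frac{1}{14167}\right) - \frac{6397}{9338} = - \frac{64}{14167} - \frac{6397}{9338} = - \frac{91223931}{132291446}$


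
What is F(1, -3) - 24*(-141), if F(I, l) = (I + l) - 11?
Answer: 3371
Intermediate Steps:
F(I, l) = -11 + I + l
F(1, -3) - 24*(-141) = (-11 + 1 - 3) - 24*(-141) = -13 + 3384 = 3371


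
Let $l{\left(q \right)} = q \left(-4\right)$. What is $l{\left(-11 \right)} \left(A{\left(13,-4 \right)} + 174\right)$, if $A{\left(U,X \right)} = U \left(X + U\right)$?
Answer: $12804$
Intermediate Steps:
$l{\left(q \right)} = - 4 q$
$A{\left(U,X \right)} = U \left(U + X\right)$
$l{\left(-11 \right)} \left(A{\left(13,-4 \right)} + 174\right) = \left(-4\right) \left(-11\right) \left(13 \left(13 - 4\right) + 174\right) = 44 \left(13 \cdot 9 + 174\right) = 44 \left(117 + 174\right) = 44 \cdot 291 = 12804$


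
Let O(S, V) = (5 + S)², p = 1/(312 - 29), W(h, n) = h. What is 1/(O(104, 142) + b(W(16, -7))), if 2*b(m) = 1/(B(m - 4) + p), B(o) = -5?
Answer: 2828/33599185 ≈ 8.4169e-5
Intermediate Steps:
p = 1/283 ≈ 0.0035336
b(m) = -283/2828 (b(m) = 1/(2*(-5 + 1/283)) = 1/(2*(-1414/283)) = (½)*(-283/1414) = -283/2828)
1/(O(104, 142) + b(W(16, -7))) = 1/((5 + 104)² - 283/2828) = 1/(109² - 283/2828) = 1/(11881 - 283/2828) = 1/(33599185/2828) = 2828/33599185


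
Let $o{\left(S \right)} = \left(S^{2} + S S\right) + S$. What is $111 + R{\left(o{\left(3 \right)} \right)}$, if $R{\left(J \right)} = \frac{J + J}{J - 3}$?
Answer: $\frac{340}{3} \approx 113.33$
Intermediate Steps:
$o{\left(S \right)} = S + 2 S^{2}$ ($o{\left(S \right)} = \left(S^{2} + S^{2}\right) + S = 2 S^{2} + S = S + 2 S^{2}$)
$R{\left(J \right)} = \frac{2 J}{-3 + J}$ ($R{\left(J \right)} = \frac{2 J}{J + \left(-4 + 1\right)} = \frac{2 J}{J - 3} = \frac{2 J}{-3 + J}$)
$111 + R{\left(o{\left(3 \right)} \right)} = 111 + \frac{2 \cdot 3 \left(1 + 2 \cdot 3\right)}{-3 + 3 \left(1 + 2 \cdot 3\right)} = 111 + \frac{2 \cdot 3 \left(1 + 6\right)}{-3 + 3 \left(1 + 6\right)} = 111 + \frac{2 \cdot 3 \cdot 7}{-3 + 3 \cdot 7} = 111 + 2 \cdot 21 \frac{1}{-3 + 21} = 111 + 2 \cdot 21 \cdot \frac{1}{18} = 111 + \frac{7}{3} = \frac{340}{3}$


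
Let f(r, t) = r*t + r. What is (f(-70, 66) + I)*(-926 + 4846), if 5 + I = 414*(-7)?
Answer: -29764560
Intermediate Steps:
I = -2903 (I = -5 + 414*(-7) = -5 - 2898 = -2903)
f(r, t) = r + r*t
(f(-70, 66) + I)*(-926 + 4846) = (-70*(1 + 66) - 2903)*(-926 + 4846) = (-70*67 - 2903)*3920 = (-4690 - 2903)*3920 = -7593*3920 = -29764560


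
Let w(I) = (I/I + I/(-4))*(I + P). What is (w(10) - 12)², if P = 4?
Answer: 1089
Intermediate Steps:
w(I) = (1 - I/4)*(4 + I) (w(I) = (I/I + I/(-4))*(I + 4) = (1 + I*(-¼))*(4 + I) = (1 - I/4)*(4 + I))
(w(10) - 12)² = ((4 - ¼*10²) - 12)² = ((4 - ¼*100) - 12)² = ((4 - 25) - 12)² = (-21 - 12)² = (-33)² = 1089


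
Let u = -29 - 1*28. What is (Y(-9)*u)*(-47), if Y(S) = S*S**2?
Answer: -1952991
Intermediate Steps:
Y(S) = S**3
u = -57 (u = -29 - 28 = -57)
(Y(-9)*u)*(-47) = ((-9)**3*(-57))*(-47) = -729*(-57)*(-47) = 41553*(-47) = -1952991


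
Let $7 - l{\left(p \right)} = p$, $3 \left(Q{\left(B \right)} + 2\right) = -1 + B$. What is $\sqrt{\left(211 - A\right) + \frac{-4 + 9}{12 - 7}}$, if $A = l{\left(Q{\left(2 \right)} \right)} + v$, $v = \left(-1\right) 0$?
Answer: $\frac{\sqrt{1830}}{3} \approx 14.26$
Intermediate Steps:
$Q{\left(B \right)} = - \frac{7}{3} + \frac{B}{3}$ ($Q{\left(B \right)} = -2 + \frac{-1 + B}{3} = -2 + \left(- \frac{1}{3} + \frac{B}{3}\right) = - \frac{7}{3} + \frac{B}{3}$)
$l{\left(p \right)} = 7 - p$
$v = 0$
$A = \frac{26}{3}$ ($A = \left(7 - \left(- \frac{7}{3} + \frac{1}{3} \cdot 2\right)\right) + 0 = \left(7 - \left(- \frac{7}{3} + \frac{2}{3}\right)\right) + 0 = \left(7 - - \frac{5}{3}\right) + 0 = \left(7 + \frac{5}{3}\right) + 0 = \frac{26}{3} + 0 = \frac{26}{3} \approx 8.6667$)
$\sqrt{\left(211 - A\right) + \frac{-4 + 9}{12 - 7}} = \sqrt{\left(211 - \frac{26}{3}\right) + \frac{-4 + 9}{12 - 7}} = \sqrt{\left(211 - \frac{26}{3}\right) + \frac{5}{5}} = \sqrt{\frac{607}{3} + 5 \cdot \frac{1}{5}} = \sqrt{\frac{607}{3} + 1} = \sqrt{\frac{610}{3}} = \frac{\sqrt{1830}}{3}$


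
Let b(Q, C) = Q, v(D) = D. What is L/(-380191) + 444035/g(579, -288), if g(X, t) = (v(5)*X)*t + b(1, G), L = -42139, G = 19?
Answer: -133684340184/316987667969 ≈ -0.42173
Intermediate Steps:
g(X, t) = 1 + 5*X*t (g(X, t) = (5*X)*t + 1 = 5*X*t + 1 = 1 + 5*X*t)
L/(-380191) + 444035/g(579, -288) = -42139/(-380191) + 444035/(1 + 5*579*(-288)) = -42139*(-1/380191) + 444035/(1 - 833760) = 42139/380191 + 444035/(-833759) = 42139/380191 + 444035*(-1/833759) = 42139/380191 - 444035/833759 = -133684340184/316987667969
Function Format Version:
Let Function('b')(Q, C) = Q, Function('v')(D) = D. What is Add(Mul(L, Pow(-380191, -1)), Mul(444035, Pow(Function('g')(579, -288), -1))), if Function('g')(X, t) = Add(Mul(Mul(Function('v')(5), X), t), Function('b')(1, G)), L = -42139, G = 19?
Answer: Rational(-133684340184, 316987667969) ≈ -0.42173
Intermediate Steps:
Function('g')(X, t) = Add(1, Mul(5, X, t)) (Function('g')(X, t) = Add(Mul(Mul(5, X), t), 1) = Add(Mul(5, X, t), 1) = Add(1, Mul(5, X, t)))
Add(Mul(L, Pow(-380191, -1)), Mul(444035, Pow(Function('g')(579, -288), -1))) = Add(Mul(-42139, Pow(-380191, -1)), Mul(444035, Pow(Add(1, Mul(5, 579, -288)), -1))) = Add(Mul(-42139, Rational(-1, 380191)), Mul(444035, Pow(Add(1, -833760), -1))) = Add(Rational(42139, 380191), Mul(444035, Pow(-833759, -1))) = Add(Rational(42139, 380191), Mul(444035, Rational(-1, 833759))) = Add(Rational(42139, 380191), Rational(-444035, 833759)) = Rational(-133684340184, 316987667969)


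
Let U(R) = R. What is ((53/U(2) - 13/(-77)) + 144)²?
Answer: 690796089/23716 ≈ 29128.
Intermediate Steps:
((53/U(2) - 13/(-77)) + 144)² = ((53/2 - 13/(-77)) + 144)² = ((53*(½) - 13*(-1/77)) + 144)² = ((53/2 + 13/77) + 144)² = (4107/154 + 144)² = (26283/154)² = 690796089/23716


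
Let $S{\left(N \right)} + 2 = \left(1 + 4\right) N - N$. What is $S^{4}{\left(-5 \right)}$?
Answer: $234256$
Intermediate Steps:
$S{\left(N \right)} = -2 + 4 N$ ($S{\left(N \right)} = -2 - \left(N - \left(1 + 4\right) N\right) = -2 + \left(5 N - N\right) = -2 + 4 N$)
$S^{4}{\left(-5 \right)} = \left(-2 + 4 \left(-5\right)\right)^{4} = \left(-2 - 20\right)^{4} = \left(-22\right)^{4} = 234256$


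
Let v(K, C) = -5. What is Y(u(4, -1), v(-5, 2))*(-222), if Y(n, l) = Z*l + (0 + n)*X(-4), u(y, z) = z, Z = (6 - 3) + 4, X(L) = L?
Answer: 6882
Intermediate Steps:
Z = 7 (Z = 3 + 4 = 7)
Y(n, l) = -4*n + 7*l (Y(n, l) = 7*l + (0 + n)*(-4) = 7*l + n*(-4) = 7*l - 4*n = -4*n + 7*l)
Y(u(4, -1), v(-5, 2))*(-222) = (-4*(-1) + 7*(-5))*(-222) = (4 - 35)*(-222) = -31*(-222) = 6882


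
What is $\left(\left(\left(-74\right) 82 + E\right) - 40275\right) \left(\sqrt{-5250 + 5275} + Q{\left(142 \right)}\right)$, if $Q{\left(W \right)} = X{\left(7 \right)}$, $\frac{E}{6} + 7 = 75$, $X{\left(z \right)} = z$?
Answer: $-551220$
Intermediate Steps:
$E = 408$ ($E = -42 + 6 \cdot 75 = -42 + 450 = 408$)
$Q{\left(W \right)} = 7$
$\left(\left(\left(-74\right) 82 + E\right) - 40275\right) \left(\sqrt{-5250 + 5275} + Q{\left(142 \right)}\right) = \left(\left(\left(-74\right) 82 + 408\right) - 40275\right) \left(\sqrt{-5250 + 5275} + 7\right) = \left(\left(-6068 + 408\right) - 40275\right) \left(\sqrt{25} + 7\right) = \left(-5660 - 40275\right) \left(5 + 7\right) = \left(-45935\right) 12 = -551220$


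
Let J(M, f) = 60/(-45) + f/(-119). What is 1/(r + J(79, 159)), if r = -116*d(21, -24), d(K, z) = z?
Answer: 357/992935 ≈ 0.00035954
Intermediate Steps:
J(M, f) = -4/3 - f/119 (J(M, f) = 60*(-1/45) + f*(-1/119) = -4/3 - f/119)
r = 2784 (r = -116*(-24) = 2784)
1/(r + J(79, 159)) = 1/(2784 + (-4/3 - 1/119*159)) = 1/(2784 + (-4/3 - 159/119)) = 1/(2784 - 953/357) = 1/(992935/357) = 357/992935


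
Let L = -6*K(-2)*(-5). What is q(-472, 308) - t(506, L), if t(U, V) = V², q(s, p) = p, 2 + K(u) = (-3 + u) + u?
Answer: -72592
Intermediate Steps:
K(u) = -5 + 2*u (K(u) = -2 + ((-3 + u) + u) = -2 + (-3 + 2*u) = -5 + 2*u)
L = -270 (L = -6*(-5 + 2*(-2))*(-5) = -6*(-5 - 4)*(-5) = -6*(-9)*(-5) = 54*(-5) = -270)
q(-472, 308) - t(506, L) = 308 - 1*(-270)² = 308 - 1*72900 = 308 - 72900 = -72592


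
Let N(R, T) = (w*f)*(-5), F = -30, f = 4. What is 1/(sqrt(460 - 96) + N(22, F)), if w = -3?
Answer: 15/809 - sqrt(91)/1618 ≈ 0.012646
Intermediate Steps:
N(R, T) = 60 (N(R, T) = -3*4*(-5) = -12*(-5) = 60)
1/(sqrt(460 - 96) + N(22, F)) = 1/(sqrt(460 - 96) + 60) = 1/(sqrt(364) + 60) = 1/(2*sqrt(91) + 60) = 1/(60 + 2*sqrt(91))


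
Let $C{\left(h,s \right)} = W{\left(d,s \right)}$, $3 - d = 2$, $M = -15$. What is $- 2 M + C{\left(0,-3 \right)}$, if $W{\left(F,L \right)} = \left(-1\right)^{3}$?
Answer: $29$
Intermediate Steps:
$d = 1$ ($d = 3 - 2 = 1$)
$W{\left(F,L \right)} = -1$
$C{\left(h,s \right)} = -1$
$- 2 M + C{\left(0,-3 \right)} = \left(-2\right) \left(-15\right) - 1 = 30 - 1 = 29$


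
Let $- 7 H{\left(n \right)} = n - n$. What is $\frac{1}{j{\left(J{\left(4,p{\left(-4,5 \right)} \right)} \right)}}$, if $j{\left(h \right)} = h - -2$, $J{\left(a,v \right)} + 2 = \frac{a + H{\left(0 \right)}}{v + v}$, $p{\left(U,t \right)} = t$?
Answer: $\frac{5}{2} \approx 2.5$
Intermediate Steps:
$H{\left(n \right)} = 0$ ($H{\left(n \right)} = - \frac{n - n}{7} = \left(- \frac{1}{7}\right) 0 = 0$)
$J{\left(a,v \right)} = -2 + \frac{a}{2 v}$ ($J{\left(a,v \right)} = -2 + \frac{a + 0}{v + v} = -2 + \frac{a}{2 v}$)
$j{\left(h \right)} = 2 + h$ ($j{\left(h \right)} = h + 2 = 2 + h$)
$\frac{1}{j{\left(J{\left(4,p{\left(-4,5 \right)} \right)} \right)}} = \frac{1}{2 - \left(2 - \frac{2}{5}\right)} = \frac{1}{2 + \left(-2 + \frac{2}{5}\right)} = \frac{1}{2 - \frac{8}{5}} = \frac{1}{\frac{2}{5}} = \frac{5}{2}$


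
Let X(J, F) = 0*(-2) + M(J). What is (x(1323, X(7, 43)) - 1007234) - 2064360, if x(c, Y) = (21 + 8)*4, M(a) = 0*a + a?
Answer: -3071478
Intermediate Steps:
M(a) = a (M(a) = 0 + a = a)
X(J, F) = J (X(J, F) = 0*(-2) + J = 0 + J = J)
x(c, Y) = 116 (x(c, Y) = 29*4 = 116)
(x(1323, X(7, 43)) - 1007234) - 2064360 = (116 - 1007234) - 2064360 = -1007118 - 2064360 = -3071478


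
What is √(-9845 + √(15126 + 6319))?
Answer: √(-9845 + √21445) ≈ 98.481*I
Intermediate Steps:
√(-9845 + √(15126 + 6319)) = √(-9845 + √21445)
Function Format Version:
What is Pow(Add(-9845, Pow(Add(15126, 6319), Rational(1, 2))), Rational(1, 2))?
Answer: Pow(Add(-9845, Pow(21445, Rational(1, 2))), Rational(1, 2)) ≈ Mul(98.481, I)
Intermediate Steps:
Pow(Add(-9845, Pow(Add(15126, 6319), Rational(1, 2))), Rational(1, 2)) = Pow(Add(-9845, Pow(21445, Rational(1, 2))), Rational(1, 2))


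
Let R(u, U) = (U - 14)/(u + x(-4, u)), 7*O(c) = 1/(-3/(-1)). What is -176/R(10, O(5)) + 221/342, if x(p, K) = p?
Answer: 7648945/100206 ≈ 76.332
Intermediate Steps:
O(c) = 1/21 (O(c) = (1/(-3/(-1)))/7 = (1/(-3*(-1)))/7 = (1/3)/7 = (1*(⅓))/7 = (⅐)*(⅓) = 1/21)
R(u, U) = (-14 + U)/(-4 + u) (R(u, U) = (U - 14)/(u - 4) = (-14 + U)/(-4 + u))
-176/R(10, O(5)) + 221/342 = -176*(-4 + 10)/(-14 + 1/21) + 221/342 = -176/(-293/21/6) + 221*(1/342) = -176/((⅙)*(-293/21)) + 221/342 = -176/(-293/126) + 221/342 = -176*(-126/293) + 221/342 = 22176/293 + 221/342 = 7648945/100206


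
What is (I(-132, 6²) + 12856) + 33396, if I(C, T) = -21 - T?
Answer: 46195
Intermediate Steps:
(I(-132, 6²) + 12856) + 33396 = ((-21 - 1*6²) + 12856) + 33396 = ((-21 - 1*36) + 12856) + 33396 = ((-21 - 36) + 12856) + 33396 = (-57 + 12856) + 33396 = 12799 + 33396 = 46195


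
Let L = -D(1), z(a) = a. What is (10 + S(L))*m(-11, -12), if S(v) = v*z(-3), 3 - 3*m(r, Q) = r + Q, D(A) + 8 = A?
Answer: -286/3 ≈ -95.333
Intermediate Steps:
D(A) = -8 + A
L = 7 (L = -(-8 + 1) = -1*(-7) = 7)
m(r, Q) = 1 - Q/3 - r/3 (m(r, Q) = 1 - (r + Q)/3 = 1 - (Q + r)/3 = 1 + (-Q/3 - r/3) = 1 - Q/3 - r/3)
S(v) = -3*v (S(v) = v*(-3) = -3*v)
(10 + S(L))*m(-11, -12) = (10 - 3*7)*(1 - ⅓*(-12) - ⅓*(-11)) = (10 - 21)*(1 + 4 + 11/3) = -11*26/3 = -286/3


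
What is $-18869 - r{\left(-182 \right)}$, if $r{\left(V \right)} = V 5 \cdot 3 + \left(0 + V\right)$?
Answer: $-15957$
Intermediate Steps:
$r{\left(V \right)} = 16 V$ ($r{\left(V \right)} = 5 V 3 + V = 15 V + V = 16 V$)
$-18869 - r{\left(-182 \right)} = -18869 - 16 \left(-182\right) = -18869 - -2912 = -18869 + 2912 = -15957$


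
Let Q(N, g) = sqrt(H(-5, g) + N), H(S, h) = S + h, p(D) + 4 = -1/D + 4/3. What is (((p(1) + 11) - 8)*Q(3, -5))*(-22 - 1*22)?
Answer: 88*I*sqrt(7)/3 ≈ 77.609*I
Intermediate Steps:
p(D) = -8/3 - 1/D (p(D) = -4 + (-1/D + 4/3) = -4 + (4/3 - 1/D) = -8/3 - 1/D)
Q(N, g) = sqrt(-5 + N + g) (Q(N, g) = sqrt((-5 + g) + N) = sqrt(-5 + N + g))
(((p(1) + 11) - 8)*Q(3, -5))*(-22 - 1*22) = ((((-8/3 - 1/1) + 11) - 8)*sqrt(-5 + 3 - 5))*(-22 - 1*22) = ((((-8/3 - 1*1) + 11) - 8)*sqrt(-7))*(-22 - 22) = ((((-8/3 - 1) + 11) - 8)*(I*sqrt(7)))*(-44) = (((-11/3 + 11) - 8)*(I*sqrt(7)))*(-44) = ((22/3 - 8)*(I*sqrt(7)))*(-44) = -2*I*sqrt(7)/3*(-44) = 88*I*sqrt(7)/3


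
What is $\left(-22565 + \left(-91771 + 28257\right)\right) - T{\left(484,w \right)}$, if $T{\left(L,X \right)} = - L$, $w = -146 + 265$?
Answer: $-85595$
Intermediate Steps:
$w = 119$
$\left(-22565 + \left(-91771 + 28257\right)\right) - T{\left(484,w \right)} = \left(-22565 + \left(-91771 + 28257\right)\right) - \left(-1\right) 484 = \left(-22565 - 63514\right) - -484 = -86079 + 484 = -85595$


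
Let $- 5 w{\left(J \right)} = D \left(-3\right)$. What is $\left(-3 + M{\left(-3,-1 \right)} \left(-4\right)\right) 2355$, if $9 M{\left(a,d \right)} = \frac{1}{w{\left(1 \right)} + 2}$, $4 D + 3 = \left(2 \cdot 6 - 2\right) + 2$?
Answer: $- \frac{1482865}{201} \approx -7377.4$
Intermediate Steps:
$D = \frac{9}{4}$ ($D = - \frac{3}{4} + \frac{\left(2 \cdot 6 - 2\right) + 2}{4} = - \frac{3}{4} + \frac{\left(12 - 2\right) + 2}{4} = - \frac{3}{4} + \frac{10 + 2}{4} = - \frac{3}{4} + \frac{1}{4} \cdot 12 = - \frac{3}{4} + 3 = \frac{9}{4} \approx 2.25$)
$w{\left(J \right)} = \frac{27}{20}$ ($w{\left(J \right)} = - \frac{\frac{9}{4} \left(-3\right)}{5} = \left(- \frac{1}{5}\right) \left(- \frac{27}{4}\right) = \frac{27}{20}$)
$M{\left(a,d \right)} = \frac{20}{603}$ ($M{\left(a,d \right)} = \frac{1}{9 \left(\frac{27}{20} + 2\right)} = \frac{1}{9 \cdot \frac{67}{20}} = \frac{1}{9} \cdot \frac{20}{67} = \frac{20}{603}$)
$\left(-3 + M{\left(-3,-1 \right)} \left(-4\right)\right) 2355 = \left(-3 + \frac{20}{603} \left(-4\right)\right) 2355 = \left(-3 - \frac{80}{603}\right) 2355 = \left(- \frac{1889}{603}\right) 2355 = - \frac{1482865}{201}$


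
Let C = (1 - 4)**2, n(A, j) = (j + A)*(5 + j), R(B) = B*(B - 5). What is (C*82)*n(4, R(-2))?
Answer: 252396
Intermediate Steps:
R(B) = B*(-5 + B)
n(A, j) = (5 + j)*(A + j) (n(A, j) = (A + j)*(5 + j) = (5 + j)*(A + j))
C = 9 (C = (-3)**2 = 9)
(C*82)*n(4, R(-2)) = (9*82)*((-2*(-5 - 2))**2 + 5*4 + 5*(-2*(-5 - 2)) + 4*(-2*(-5 - 2))) = 738*((-2*(-7))**2 + 20 + 5*(-2*(-7)) + 4*(-2*(-7))) = 738*(14**2 + 20 + 5*14 + 4*14) = 738*(196 + 20 + 70 + 56) = 738*342 = 252396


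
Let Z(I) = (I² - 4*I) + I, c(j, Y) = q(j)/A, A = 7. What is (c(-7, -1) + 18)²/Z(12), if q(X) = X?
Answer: 289/108 ≈ 2.6759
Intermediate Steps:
c(j, Y) = j/7
Z(I) = I² - 3*I
(c(-7, -1) + 18)²/Z(12) = ((⅐)*(-7) + 18)²/((12*(-3 + 12))) = (-1 + 18)²/((12*9)) = 17²/108 = 289*(1/108) = 289/108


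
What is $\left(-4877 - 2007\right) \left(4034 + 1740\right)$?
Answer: $-39748216$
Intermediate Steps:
$\left(-4877 - 2007\right) \left(4034 + 1740\right) = \left(-6884\right) 5774 = -39748216$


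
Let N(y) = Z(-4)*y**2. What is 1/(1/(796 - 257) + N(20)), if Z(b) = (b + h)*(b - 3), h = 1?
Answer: 539/4527601 ≈ 0.00011905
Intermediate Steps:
Z(b) = (1 + b)*(-3 + b) (Z(b) = (b + 1)*(b - 3) = (1 + b)*(-3 + b))
N(y) = 21*y**2 (N(y) = (-3 + (-4)**2 - 2*(-4))*y**2 = (-3 + 16 + 8)*y**2 = 21*y**2)
1/(1/(796 - 257) + N(20)) = 1/(1/(796 - 257) + 21*20**2) = 1/(1/539 + 21*400) = 1/(1/539 + 8400) = 1/(4527601/539) = 539/4527601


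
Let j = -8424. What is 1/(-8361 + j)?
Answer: -1/16785 ≈ -5.9577e-5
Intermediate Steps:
1/(-8361 + j) = 1/(-8361 - 8424) = 1/(-16785) = -1/16785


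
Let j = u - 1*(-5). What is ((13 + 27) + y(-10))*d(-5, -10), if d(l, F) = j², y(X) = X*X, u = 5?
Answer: 14000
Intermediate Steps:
y(X) = X²
j = 10 (j = 5 - 1*(-5) = 5 + 5 = 10)
d(l, F) = 100 (d(l, F) = 10² = 100)
((13 + 27) + y(-10))*d(-5, -10) = ((13 + 27) + (-10)²)*100 = (40 + 100)*100 = 140*100 = 14000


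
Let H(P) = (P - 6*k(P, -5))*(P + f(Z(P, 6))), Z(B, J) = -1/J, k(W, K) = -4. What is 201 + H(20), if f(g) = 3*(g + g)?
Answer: 1037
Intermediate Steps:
f(g) = 6*g (f(g) = 3*(2*g) = 6*g)
H(P) = (-1 + P)*(24 + P) (H(P) = (P - 6*(-4))*(P + 6*(-1/6)) = (P + 24)*(P + 6*(-1*⅙)) = (24 + P)*(P + 6*(-⅙)) = (24 + P)*(P - 1) = (24 + P)*(-1 + P) = (-1 + P)*(24 + P))
201 + H(20) = 201 + (-24 + 20² + 23*20) = 201 + (-24 + 400 + 460) = 201 + 836 = 1037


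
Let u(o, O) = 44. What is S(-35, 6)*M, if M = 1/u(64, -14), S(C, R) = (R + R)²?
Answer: 36/11 ≈ 3.2727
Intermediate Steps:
S(C, R) = 4*R² (S(C, R) = (2*R)² = 4*R²)
M = 1/44 ≈ 0.022727
S(-35, 6)*M = (4*6²)*(1/44) = (4*36)*(1/44) = 144*(1/44) = 36/11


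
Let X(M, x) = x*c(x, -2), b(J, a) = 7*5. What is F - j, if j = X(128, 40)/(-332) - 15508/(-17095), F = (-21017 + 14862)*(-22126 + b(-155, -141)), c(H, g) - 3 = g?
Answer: 192925941316711/1418885 ≈ 1.3597e+8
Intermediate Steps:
b(J, a) = 35
c(H, g) = 3 + g
F = 135970105 (F = (-21017 + 14862)*(-22126 + 35) = -6155*(-22091) = 135970105)
X(M, x) = x (X(M, x) = x*(3 - 2) = x*1 = x)
j = 1116214/1418885 (j = 40/(-332) - 15508/(-17095) = 40*(-1/332) - 15508*(-1/17095) = -10/83 + 15508/17095 = 1116214/1418885 ≈ 0.78668)
F - j = 135970105 - 1*1116214/1418885 = 135970105 - 1116214/1418885 = 192925941316711/1418885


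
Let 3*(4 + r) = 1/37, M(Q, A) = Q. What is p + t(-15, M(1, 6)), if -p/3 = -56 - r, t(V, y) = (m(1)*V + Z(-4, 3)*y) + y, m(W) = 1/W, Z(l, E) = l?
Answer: 5107/37 ≈ 138.03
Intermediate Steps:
m(W) = 1/W
r = -443/111 (r = -4 + (⅓)/37 = -4 + (⅓)*(1/37) = -4 + 1/111 = -443/111 ≈ -3.9910)
t(V, y) = V - 3*y (t(V, y) = (V/1 - 4*y) + y = (1*V - 4*y) + y = (V - 4*y) + y = V - 3*y)
p = 5773/37 (p = -3*(-56 - 1*(-443/111)) = -3*(-56 + 443/111) = -3*(-5773/111) = 5773/37 ≈ 156.03)
p + t(-15, M(1, 6)) = 5773/37 + (-15 - 3*1) = 5773/37 + (-15 - 3) = 5773/37 - 18 = 5107/37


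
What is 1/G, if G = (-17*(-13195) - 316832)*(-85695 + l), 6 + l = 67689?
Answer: 1/1666416204 ≈ 6.0009e-10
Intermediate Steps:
l = 67683 (l = -6 + 67689 = 67683)
G = 1666416204 (G = (-17*(-13195) - 316832)*(-85695 + 67683) = (224315 - 316832)*(-18012) = -92517*(-18012) = 1666416204)
1/G = 1/1666416204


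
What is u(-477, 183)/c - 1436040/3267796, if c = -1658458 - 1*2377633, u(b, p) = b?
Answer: -1448607345237/3297280506359 ≈ -0.43933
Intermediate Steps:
c = -4036091 (c = -1658458 - 2377633 = -4036091)
u(-477, 183)/c - 1436040/3267796 = -477/(-4036091) - 1436040/3267796 = -477*(-1/4036091) - 1436040*1/3267796 = 477/4036091 - 359010/816949 = -1448607345237/3297280506359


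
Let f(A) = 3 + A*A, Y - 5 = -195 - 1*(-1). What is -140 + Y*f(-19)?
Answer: -68936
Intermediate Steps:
Y = -189 (Y = 5 + (-195 - 1*(-1)) = 5 + (-195 + 1) = 5 - 194 = -189)
f(A) = 3 + A²
-140 + Y*f(-19) = -140 - 189*(3 + (-19)²) = -140 - 189*(3 + 361) = -140 - 189*364 = -140 - 68796 = -68936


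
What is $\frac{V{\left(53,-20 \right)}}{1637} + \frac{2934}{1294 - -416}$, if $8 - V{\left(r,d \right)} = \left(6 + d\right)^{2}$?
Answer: $\frac{248971}{155515} \approx 1.6009$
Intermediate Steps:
$V{\left(r,d \right)} = 8 - \left(6 + d\right)^{2}$
$\frac{V{\left(53,-20 \right)}}{1637} + \frac{2934}{1294 - -416} = \frac{8 - \left(6 - 20\right)^{2}}{1637} + \frac{2934}{1294 - -416} = \left(8 - \left(-14\right)^{2}\right) \frac{1}{1637} + \frac{2934}{1294 + 416} = \left(8 - 196\right) \frac{1}{1637} + \frac{2934}{1710} = \left(8 - 196\right) \frac{1}{1637} + 2934 \cdot \frac{1}{1710} = \left(-188\right) \frac{1}{1637} + \frac{163}{95} = - \frac{188}{1637} + \frac{163}{95} = \frac{248971}{155515}$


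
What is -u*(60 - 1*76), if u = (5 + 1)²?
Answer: 576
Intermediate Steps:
u = 36 (u = 6² = 36)
-u*(60 - 1*76) = -36*(60 - 1*76) = -36*(60 - 76) = -36*(-16) = -1*(-576) = 576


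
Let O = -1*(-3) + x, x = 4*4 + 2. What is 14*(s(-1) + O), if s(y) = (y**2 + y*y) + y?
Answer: 308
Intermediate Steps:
x = 18 (x = 16 + 2 = 18)
O = 21 (O = -1*(-3) + 18 = 3 + 18 = 21)
s(y) = y + 2*y**2 (s(y) = (y**2 + y**2) + y = 2*y**2 + y = y + 2*y**2)
14*(s(-1) + O) = 14*(-(1 + 2*(-1)) + 21) = 14*(-(1 - 2) + 21) = 14*(-1*(-1) + 21) = 14*(1 + 21) = 14*22 = 308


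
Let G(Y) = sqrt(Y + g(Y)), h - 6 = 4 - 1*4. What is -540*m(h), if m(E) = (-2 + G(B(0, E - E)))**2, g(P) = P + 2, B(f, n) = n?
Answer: -3240 + 2160*sqrt(2) ≈ -185.30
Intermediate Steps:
g(P) = 2 + P
h = 6 (h = 6 + (4 - 1*4) = 6 + (4 - 4) = 6 + 0 = 6)
G(Y) = sqrt(2 + 2*Y) (G(Y) = sqrt(Y + (2 + Y)) = sqrt(2 + 2*Y))
m(E) = (-2 + sqrt(2))**2 (m(E) = (-2 + sqrt(2 + 2*(E - E)))**2 = (-2 + sqrt(2 + 2*0))**2 = (-2 + sqrt(2 + 0))**2 = (-2 + sqrt(2))**2)
-540*m(h) = -540*(2 - sqrt(2))**2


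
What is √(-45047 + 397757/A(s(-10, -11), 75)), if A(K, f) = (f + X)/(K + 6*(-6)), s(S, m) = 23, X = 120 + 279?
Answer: I*√12571958406/474 ≈ 236.55*I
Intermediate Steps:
X = 399
A(K, f) = (399 + f)/(-36 + K) (A(K, f) = (f + 399)/(K + 6*(-6)) = (399 + f)/(K - 36) = (399 + f)/(-36 + K))
√(-45047 + 397757/A(s(-10, -11), 75)) = √(-45047 + 397757/(((399 + 75)/(-36 + 23)))) = √(-45047 + 397757/((474/(-13)))) = √(-45047 + 397757/((-1/13*474))) = √(-45047 + 397757/(-474/13)) = √(-45047 + 397757*(-13/474)) = √(-45047 - 5170841/474) = √(-26523119/474) = I*√12571958406/474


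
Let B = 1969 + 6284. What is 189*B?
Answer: 1559817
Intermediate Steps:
B = 8253
189*B = 189*8253 = 1559817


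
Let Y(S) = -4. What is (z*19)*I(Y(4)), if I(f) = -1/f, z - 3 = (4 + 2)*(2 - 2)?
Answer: 57/4 ≈ 14.250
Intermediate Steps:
z = 3 (z = 3 + (4 + 2)*(2 - 2) = 3 + 6*0 = 3 + 0 = 3)
(z*19)*I(Y(4)) = (3*19)*(-1/(-4)) = 57*(-1*(-1/4)) = 57*(1/4) = 57/4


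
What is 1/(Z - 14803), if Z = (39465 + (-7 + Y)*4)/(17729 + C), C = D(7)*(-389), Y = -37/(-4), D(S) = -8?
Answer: -6947/102823283 ≈ -6.7563e-5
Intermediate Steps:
Y = 37/4 (Y = -37*(-1/4) = 37/4 ≈ 9.2500)
C = 3112 (C = -8*(-389) = 3112)
Z = 13158/6947 (Z = (39465 + (-7 + 37/4)*4)/(17729 + 3112) = (39465 + (9/4)*4)/20841 = (39465 + 9)*(1/20841) = 39474*(1/20841) = 13158/6947 ≈ 1.8941)
1/(Z - 14803) = 1/(13158/6947 - 14803) = 1/(-102823283/6947) = -6947/102823283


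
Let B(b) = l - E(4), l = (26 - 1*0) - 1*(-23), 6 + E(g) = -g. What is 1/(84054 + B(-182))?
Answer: 1/84113 ≈ 1.1889e-5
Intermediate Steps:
E(g) = -6 - g
l = 49 (l = (26 + 0) + 23 = 26 + 23 = 49)
B(b) = 59 (B(b) = 49 - (-6 - 1*4) = 49 - (-6 - 4) = 49 - 1*(-10) = 49 + 10 = 59)
1/(84054 + B(-182)) = 1/(84054 + 59) = 1/84113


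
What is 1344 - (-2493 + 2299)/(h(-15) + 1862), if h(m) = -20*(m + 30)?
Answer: 1049761/781 ≈ 1344.1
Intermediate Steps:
h(m) = -600 - 20*m (h(m) = -20*(30 + m) = -600 - 20*m)
1344 - (-2493 + 2299)/(h(-15) + 1862) = 1344 - (-2493 + 2299)/((-600 - 20*(-15)) + 1862) = 1344 - (-194)/((-600 + 300) + 1862) = 1344 - (-194)/(-300 + 1862) = 1344 - (-194)/1562 = 1344 - 1*(-97/781) = 1344 + 97/781 = 1049761/781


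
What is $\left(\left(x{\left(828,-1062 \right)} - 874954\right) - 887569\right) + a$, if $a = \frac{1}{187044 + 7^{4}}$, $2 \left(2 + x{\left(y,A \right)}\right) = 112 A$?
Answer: $- \frac{345168221664}{189445} \approx -1.822 \cdot 10^{6}$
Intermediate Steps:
$x{\left(y,A \right)} = -2 + 56 A$ ($x{\left(y,A \right)} = -2 + \frac{112 A}{2} = -2 + 56 A$)
$a = \frac{1}{189445}$ ($a = \frac{1}{187044 + 2401} = \frac{1}{189445} \approx 5.2786 \cdot 10^{-6}$)
$\left(\left(x{\left(828,-1062 \right)} - 874954\right) - 887569\right) + a = \left(\left(\left(-2 + 56 \left(-1062\right)\right) - 874954\right) - 887569\right) + \frac{1}{189445} = \left(\left(\left(-2 - 59472\right) - 874954\right) - 887569\right) + \frac{1}{189445} = \left(\left(-59474 - 874954\right) - 887569\right) + \frac{1}{189445} = \left(-934428 - 887569\right) + \frac{1}{189445} = -1821997 + \frac{1}{189445} = - \frac{345168221664}{189445}$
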